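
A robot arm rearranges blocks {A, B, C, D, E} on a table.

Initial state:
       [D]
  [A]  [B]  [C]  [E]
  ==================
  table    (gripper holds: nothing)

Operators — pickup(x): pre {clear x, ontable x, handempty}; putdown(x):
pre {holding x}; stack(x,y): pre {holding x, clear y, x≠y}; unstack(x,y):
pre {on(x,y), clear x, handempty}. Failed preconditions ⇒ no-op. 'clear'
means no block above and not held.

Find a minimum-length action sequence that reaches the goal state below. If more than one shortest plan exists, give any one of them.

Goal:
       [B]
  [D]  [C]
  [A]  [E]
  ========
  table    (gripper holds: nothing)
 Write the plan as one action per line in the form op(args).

unstack(D, B)
stack(D, A)
pickup(C)
stack(C, E)
pickup(B)
stack(B, C)

step 1 (unstack(D, B)): towers=[A; B; C; E] holding=D
step 2 (stack(D, A)): towers=[A/D; B; C; E] holding=-
step 3 (pickup(C)): towers=[A/D; B; E] holding=C
step 4 (stack(C, E)): towers=[A/D; B; E/C] holding=-
step 5 (pickup(B)): towers=[A/D; E/C] holding=B
step 6 (stack(B, C)): towers=[A/D; E/C/B] holding=-
goal check: towers=[A/D; E/C/B] holding=- — reached (length 6, optimal by BFS)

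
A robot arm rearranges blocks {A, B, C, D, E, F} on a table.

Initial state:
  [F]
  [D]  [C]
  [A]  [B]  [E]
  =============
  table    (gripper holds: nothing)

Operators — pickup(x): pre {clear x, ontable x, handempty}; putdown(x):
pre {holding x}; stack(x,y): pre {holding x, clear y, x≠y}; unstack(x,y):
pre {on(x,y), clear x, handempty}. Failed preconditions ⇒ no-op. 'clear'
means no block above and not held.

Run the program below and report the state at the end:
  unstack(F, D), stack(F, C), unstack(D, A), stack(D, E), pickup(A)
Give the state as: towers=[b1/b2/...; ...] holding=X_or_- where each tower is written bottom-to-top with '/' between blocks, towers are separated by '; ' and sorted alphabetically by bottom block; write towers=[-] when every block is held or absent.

towers=[B/C/F; E/D] holding=A

step 1 (unstack(F, D)): towers=[A/D; B/C; E] holding=F
step 2 (stack(F, C)): towers=[A/D; B/C/F; E] holding=-
step 3 (unstack(D, A)): towers=[A; B/C/F; E] holding=D
step 4 (stack(D, E)): towers=[A; B/C/F; E/D] holding=-
step 5 (pickup(A)): towers=[B/C/F; E/D] holding=A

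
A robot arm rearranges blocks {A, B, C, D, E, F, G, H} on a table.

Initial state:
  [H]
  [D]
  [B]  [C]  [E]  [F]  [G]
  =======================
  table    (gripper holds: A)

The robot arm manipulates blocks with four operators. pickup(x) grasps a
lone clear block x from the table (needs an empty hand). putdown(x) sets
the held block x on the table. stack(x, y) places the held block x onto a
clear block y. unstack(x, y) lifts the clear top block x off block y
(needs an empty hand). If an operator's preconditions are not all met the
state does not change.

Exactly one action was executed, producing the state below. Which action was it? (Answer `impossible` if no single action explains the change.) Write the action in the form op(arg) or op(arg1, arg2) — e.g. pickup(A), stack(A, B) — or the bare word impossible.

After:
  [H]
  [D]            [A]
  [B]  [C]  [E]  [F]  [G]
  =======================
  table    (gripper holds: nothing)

target: towers=[B/D/H; C; E; F/A; G] holding=-
        putdown(A) → towers=[A; B/D/H; C; E; F; G] holding=-
       stack(A, G) → towers=[B/D/H; C; E; F; G/A] holding=-
       stack(A, E) → towers=[B/D/H; C; E/A; F; G] holding=-
       stack(A, H) → towers=[B/D/H/A; C; E; F; G] holding=-
       stack(A, F) → towers=[B/D/H; C; E; F/A; G] holding=-  ← match
       stack(A, C) → towers=[B/D/H; C/A; E; F; G] holding=-

stack(A, F)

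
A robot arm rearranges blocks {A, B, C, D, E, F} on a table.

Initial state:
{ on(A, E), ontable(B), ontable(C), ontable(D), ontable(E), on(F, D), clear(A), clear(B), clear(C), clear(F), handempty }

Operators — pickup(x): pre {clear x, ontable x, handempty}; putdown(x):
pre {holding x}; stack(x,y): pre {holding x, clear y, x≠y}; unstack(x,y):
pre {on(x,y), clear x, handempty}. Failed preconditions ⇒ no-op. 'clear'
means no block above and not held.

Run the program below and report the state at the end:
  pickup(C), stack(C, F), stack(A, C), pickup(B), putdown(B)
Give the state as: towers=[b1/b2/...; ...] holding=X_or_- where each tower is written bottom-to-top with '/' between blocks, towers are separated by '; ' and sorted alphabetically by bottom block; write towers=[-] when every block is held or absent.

step 1 (pickup(C)): towers=[B; D/F; E/A] holding=C
step 2 (stack(C, F)): towers=[B; D/F/C; E/A] holding=-
step 3 (stack(A, C)) [no-op]: towers=[B; D/F/C; E/A] holding=-
step 4 (pickup(B)): towers=[D/F/C; E/A] holding=B
step 5 (putdown(B)): towers=[B; D/F/C; E/A] holding=-

towers=[B; D/F/C; E/A] holding=-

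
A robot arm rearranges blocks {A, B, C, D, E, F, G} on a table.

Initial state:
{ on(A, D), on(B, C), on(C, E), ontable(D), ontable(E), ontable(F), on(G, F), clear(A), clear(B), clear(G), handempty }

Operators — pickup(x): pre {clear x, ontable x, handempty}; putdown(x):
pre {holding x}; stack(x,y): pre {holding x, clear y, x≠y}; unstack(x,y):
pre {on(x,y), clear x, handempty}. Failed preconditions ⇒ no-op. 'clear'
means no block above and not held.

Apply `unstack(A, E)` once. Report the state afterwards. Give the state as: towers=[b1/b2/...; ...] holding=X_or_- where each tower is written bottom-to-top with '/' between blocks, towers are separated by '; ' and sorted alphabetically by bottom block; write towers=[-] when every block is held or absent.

towers=[D/A; E/C/B; F/G] holding=-

before: towers=[D/A; E/C/B; F/G] holding=-
pre[unstack(A, E)]: on(A,E) no, clear(A) yes, handempty yes
on(A,E) unmet → unstack(A, E) is a no-op
after:  towers=[D/A; E/C/B; F/G] holding=-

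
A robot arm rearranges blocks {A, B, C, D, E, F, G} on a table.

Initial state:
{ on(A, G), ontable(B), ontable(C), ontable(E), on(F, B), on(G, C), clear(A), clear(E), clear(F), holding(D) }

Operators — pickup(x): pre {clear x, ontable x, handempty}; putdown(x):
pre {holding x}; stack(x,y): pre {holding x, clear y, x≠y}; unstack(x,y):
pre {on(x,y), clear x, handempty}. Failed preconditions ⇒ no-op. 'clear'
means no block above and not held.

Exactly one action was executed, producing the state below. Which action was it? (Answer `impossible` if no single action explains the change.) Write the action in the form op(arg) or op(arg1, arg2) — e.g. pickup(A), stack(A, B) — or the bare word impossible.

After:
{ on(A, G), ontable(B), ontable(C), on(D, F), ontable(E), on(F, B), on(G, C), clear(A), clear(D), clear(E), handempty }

stack(D, F)

target: towers=[B/F/D; C/G/A; E] holding=-
        putdown(D) → towers=[B/F; C/G/A; D; E] holding=-
       stack(D, F) → towers=[B/F/D; C/G/A; E] holding=-  ← match
       stack(D, A) → towers=[B/F; C/G/A/D; E] holding=-
       stack(D, E) → towers=[B/F; C/G/A; E/D] holding=-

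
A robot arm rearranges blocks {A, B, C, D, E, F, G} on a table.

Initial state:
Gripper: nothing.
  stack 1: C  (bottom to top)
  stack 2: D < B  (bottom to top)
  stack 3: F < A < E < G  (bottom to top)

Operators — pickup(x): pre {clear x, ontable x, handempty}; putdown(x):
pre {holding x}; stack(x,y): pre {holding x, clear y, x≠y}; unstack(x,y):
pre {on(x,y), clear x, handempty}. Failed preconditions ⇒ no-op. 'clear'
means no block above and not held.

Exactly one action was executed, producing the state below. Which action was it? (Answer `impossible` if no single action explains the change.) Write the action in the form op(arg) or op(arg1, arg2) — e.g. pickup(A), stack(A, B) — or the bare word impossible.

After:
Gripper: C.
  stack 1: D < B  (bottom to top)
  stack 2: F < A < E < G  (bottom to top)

target: towers=[D/B; F/A/E/G] holding=C
     unstack(B, D) → towers=[C; D; F/A/E/G] holding=B
     unstack(G, E) → towers=[C; D/B; F/A/E] holding=G
         pickup(C) → towers=[D/B; F/A/E/G] holding=C  ← match

pickup(C)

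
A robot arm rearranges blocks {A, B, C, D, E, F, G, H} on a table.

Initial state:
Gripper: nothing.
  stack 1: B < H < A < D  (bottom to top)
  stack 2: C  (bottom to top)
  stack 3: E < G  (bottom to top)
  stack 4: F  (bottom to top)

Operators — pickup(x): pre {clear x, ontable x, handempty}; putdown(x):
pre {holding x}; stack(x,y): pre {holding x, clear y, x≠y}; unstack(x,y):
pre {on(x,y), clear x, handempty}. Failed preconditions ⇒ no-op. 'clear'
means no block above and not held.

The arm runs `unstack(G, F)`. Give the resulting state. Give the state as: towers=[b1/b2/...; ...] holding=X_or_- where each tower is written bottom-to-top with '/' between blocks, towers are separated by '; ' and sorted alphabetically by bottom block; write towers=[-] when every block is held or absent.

before: towers=[B/H/A/D; C; E/G; F] holding=-
pre[unstack(G, F)]: on(G,F) no, clear(G) yes, handempty yes
on(G,F) unmet → unstack(G, F) is a no-op
after:  towers=[B/H/A/D; C; E/G; F] holding=-

towers=[B/H/A/D; C; E/G; F] holding=-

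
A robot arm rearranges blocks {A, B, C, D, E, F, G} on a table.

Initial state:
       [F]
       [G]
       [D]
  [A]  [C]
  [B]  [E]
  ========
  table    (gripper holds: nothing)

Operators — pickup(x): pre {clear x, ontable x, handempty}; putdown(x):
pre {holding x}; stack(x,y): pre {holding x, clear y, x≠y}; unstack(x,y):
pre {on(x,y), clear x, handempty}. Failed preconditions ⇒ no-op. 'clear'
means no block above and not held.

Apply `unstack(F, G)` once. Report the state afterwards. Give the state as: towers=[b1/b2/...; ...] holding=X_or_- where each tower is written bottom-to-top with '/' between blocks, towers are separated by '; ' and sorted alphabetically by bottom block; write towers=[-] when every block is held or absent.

towers=[B/A; E/C/D/G] holding=F

before: towers=[B/A; E/C/D/G/F] holding=-
pre[unstack(F, G)]: on(F,G) ok, clear(F) ok, handempty ok
all met → apply unstack(F, G)
after:  towers=[B/A; E/C/D/G] holding=F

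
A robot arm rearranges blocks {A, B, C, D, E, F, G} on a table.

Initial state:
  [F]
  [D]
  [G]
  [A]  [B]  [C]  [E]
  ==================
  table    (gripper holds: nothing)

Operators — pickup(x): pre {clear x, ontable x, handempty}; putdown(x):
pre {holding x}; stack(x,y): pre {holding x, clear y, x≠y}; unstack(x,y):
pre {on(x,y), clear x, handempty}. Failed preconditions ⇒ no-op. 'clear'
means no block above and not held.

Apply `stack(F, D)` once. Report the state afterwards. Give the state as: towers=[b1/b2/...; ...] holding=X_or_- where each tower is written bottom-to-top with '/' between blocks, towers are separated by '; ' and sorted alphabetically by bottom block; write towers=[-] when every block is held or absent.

before: towers=[A/G/D/F; B; C; E] holding=-
pre[stack(F, D)]: holding(F) ✗, clear(D) ✗, F≠D ✓
holding(F), clear(D) unmet → stack(F, D) is a no-op
after:  towers=[A/G/D/F; B; C; E] holding=-

towers=[A/G/D/F; B; C; E] holding=-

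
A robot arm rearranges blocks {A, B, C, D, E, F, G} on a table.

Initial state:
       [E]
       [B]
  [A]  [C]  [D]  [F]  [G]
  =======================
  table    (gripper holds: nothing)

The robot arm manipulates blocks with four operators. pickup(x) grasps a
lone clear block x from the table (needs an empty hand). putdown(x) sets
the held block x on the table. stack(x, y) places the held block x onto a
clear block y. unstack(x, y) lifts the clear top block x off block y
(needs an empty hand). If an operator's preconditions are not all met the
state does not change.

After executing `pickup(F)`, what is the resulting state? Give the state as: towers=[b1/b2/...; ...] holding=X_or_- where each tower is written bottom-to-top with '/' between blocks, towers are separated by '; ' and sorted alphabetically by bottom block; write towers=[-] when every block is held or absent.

towers=[A; C/B/E; D; G] holding=F

before: towers=[A; C/B/E; D; F; G] holding=-
pre[pickup(F)]: clear(F) yes, ontable(F) yes, handempty yes
all met → apply pickup(F)
after:  towers=[A; C/B/E; D; G] holding=F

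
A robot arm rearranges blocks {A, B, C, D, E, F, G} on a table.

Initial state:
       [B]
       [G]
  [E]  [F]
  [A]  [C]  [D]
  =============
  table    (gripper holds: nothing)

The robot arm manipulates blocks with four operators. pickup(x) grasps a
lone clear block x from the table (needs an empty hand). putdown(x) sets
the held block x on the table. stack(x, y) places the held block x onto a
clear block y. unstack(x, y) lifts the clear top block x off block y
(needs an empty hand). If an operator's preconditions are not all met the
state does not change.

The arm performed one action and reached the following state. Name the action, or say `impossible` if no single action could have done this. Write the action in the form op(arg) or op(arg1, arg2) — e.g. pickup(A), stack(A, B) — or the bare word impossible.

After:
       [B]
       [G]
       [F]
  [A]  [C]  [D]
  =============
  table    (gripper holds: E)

target: towers=[A; C/F/G/B; D] holding=E
     unstack(B, G) → towers=[A/E; C/F/G; D] holding=B
         pickup(D) → towers=[A/E; C/F/G/B] holding=D
     unstack(E, A) → towers=[A; C/F/G/B; D] holding=E  ← match

unstack(E, A)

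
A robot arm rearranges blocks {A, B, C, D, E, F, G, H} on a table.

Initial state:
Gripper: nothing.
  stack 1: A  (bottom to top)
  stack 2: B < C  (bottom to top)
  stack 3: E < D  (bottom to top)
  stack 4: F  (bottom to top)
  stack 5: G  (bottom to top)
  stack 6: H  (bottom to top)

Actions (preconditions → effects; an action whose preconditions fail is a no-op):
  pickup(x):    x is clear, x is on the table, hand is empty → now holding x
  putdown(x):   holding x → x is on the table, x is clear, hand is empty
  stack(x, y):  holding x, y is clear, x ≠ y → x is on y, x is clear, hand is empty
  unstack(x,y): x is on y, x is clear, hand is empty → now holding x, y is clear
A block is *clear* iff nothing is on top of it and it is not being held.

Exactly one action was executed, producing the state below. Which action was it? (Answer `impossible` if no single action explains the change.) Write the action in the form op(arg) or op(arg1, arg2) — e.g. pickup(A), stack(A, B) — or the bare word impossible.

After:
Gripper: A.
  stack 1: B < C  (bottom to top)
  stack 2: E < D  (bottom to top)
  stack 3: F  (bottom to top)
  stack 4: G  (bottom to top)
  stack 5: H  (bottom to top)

pickup(A)

target: towers=[B/C; E/D; F; G; H] holding=A
         pickup(G) → towers=[A; B/C; E/D; F; H] holding=G
         pickup(A) → towers=[B/C; E/D; F; G; H] holding=A  ← match
         pickup(H) → towers=[A; B/C; E/D; F; G] holding=H
         pickup(F) → towers=[A; B/C; E/D; G; H] holding=F
     unstack(D, E) → towers=[A; B/C; E; F; G; H] holding=D
     unstack(C, B) → towers=[A; B; E/D; F; G; H] holding=C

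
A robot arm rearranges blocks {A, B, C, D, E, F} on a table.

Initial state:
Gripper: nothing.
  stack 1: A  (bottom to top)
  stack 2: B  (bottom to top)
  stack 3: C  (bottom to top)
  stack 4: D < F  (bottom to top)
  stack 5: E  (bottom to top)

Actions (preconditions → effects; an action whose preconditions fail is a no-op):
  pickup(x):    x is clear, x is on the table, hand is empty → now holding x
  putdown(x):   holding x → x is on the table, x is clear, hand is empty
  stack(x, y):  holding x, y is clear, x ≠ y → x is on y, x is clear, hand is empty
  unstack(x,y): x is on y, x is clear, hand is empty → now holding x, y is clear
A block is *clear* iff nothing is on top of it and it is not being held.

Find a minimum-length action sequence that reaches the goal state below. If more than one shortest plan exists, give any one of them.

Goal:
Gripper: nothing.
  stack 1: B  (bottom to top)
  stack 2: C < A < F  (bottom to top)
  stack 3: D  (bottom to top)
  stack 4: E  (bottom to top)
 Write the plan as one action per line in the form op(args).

step 1 (pickup(A)): towers=[B; C; D/F; E] holding=A
step 2 (stack(A, C)): towers=[B; C/A; D/F; E] holding=-
step 3 (unstack(F, D)): towers=[B; C/A; D; E] holding=F
step 4 (stack(F, A)): towers=[B; C/A/F; D; E] holding=-
goal check: towers=[B; C/A/F; D; E] holding=- — reached (length 4, optimal by BFS)

pickup(A)
stack(A, C)
unstack(F, D)
stack(F, A)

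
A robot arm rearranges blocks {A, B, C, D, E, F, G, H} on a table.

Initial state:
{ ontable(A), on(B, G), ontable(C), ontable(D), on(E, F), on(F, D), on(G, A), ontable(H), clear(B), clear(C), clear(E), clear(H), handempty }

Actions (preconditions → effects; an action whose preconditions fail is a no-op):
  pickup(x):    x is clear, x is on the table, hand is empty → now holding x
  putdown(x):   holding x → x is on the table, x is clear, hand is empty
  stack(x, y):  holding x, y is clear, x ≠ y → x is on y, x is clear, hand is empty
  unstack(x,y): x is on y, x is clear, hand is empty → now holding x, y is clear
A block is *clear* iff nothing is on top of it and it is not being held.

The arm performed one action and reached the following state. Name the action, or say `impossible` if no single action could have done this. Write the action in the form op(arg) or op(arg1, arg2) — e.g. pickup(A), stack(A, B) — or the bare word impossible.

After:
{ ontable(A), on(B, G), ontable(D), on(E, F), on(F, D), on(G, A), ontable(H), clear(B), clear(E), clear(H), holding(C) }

pickup(C)

target: towers=[A/G/B; D/F/E; H] holding=C
     unstack(E, F) → towers=[A/G/B; C; D/F; H] holding=E
         pickup(H) → towers=[A/G/B; C; D/F/E] holding=H
     unstack(B, G) → towers=[A/G; C; D/F/E; H] holding=B
         pickup(C) → towers=[A/G/B; D/F/E; H] holding=C  ← match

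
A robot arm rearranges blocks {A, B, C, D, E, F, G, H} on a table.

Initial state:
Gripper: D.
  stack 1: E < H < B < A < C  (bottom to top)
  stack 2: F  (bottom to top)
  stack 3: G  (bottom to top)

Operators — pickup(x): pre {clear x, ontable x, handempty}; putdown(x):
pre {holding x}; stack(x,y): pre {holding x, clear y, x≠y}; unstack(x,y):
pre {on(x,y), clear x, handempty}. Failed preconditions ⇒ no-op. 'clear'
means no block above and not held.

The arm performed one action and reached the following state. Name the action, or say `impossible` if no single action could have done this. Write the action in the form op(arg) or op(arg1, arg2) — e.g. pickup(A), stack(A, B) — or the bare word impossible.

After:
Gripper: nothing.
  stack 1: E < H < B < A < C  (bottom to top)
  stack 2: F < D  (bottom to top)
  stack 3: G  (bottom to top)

stack(D, F)

target: towers=[E/H/B/A/C; F/D; G] holding=-
        putdown(D) → towers=[D; E/H/B/A/C; F; G] holding=-
       stack(D, G) → towers=[E/H/B/A/C; F; G/D] holding=-
       stack(D, F) → towers=[E/H/B/A/C; F/D; G] holding=-  ← match
       stack(D, C) → towers=[E/H/B/A/C/D; F; G] holding=-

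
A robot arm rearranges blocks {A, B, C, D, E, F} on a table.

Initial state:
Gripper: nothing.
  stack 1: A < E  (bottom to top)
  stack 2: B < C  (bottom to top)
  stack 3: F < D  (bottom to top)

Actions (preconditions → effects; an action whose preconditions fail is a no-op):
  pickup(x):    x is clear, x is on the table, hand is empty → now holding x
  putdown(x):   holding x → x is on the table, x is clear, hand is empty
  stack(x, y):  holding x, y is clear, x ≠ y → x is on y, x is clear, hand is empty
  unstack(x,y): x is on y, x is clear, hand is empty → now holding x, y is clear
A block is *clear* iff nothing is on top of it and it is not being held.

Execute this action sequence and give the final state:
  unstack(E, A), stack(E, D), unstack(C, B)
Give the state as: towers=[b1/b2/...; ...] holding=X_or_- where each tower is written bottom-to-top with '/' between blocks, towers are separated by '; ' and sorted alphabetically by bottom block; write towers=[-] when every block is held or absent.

towers=[A; B; F/D/E] holding=C

step 1 (unstack(E, A)): towers=[A; B/C; F/D] holding=E
step 2 (stack(E, D)): towers=[A; B/C; F/D/E] holding=-
step 3 (unstack(C, B)): towers=[A; B; F/D/E] holding=C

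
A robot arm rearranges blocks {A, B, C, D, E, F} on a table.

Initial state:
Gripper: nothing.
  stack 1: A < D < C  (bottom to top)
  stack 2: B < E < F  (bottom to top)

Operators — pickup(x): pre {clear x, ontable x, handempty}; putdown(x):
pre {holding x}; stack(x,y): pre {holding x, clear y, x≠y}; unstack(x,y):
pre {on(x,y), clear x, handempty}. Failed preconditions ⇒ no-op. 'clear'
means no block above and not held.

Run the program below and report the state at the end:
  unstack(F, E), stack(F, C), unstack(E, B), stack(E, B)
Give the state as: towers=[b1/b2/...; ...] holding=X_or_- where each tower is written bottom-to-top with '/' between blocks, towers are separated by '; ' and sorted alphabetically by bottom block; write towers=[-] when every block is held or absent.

step 1 (unstack(F, E)): towers=[A/D/C; B/E] holding=F
step 2 (stack(F, C)): towers=[A/D/C/F; B/E] holding=-
step 3 (unstack(E, B)): towers=[A/D/C/F; B] holding=E
step 4 (stack(E, B)): towers=[A/D/C/F; B/E] holding=-

towers=[A/D/C/F; B/E] holding=-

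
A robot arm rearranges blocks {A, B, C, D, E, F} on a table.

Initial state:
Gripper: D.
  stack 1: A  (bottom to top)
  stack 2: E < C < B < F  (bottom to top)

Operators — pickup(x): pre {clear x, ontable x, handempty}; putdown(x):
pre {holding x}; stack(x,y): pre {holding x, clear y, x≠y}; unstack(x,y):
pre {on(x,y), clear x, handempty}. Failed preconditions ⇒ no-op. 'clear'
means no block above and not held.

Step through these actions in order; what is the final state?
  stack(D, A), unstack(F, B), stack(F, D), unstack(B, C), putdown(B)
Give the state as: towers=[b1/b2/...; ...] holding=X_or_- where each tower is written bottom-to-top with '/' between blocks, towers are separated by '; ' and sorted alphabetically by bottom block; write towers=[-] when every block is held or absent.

step 1 (stack(D, A)): towers=[A/D; E/C/B/F] holding=-
step 2 (unstack(F, B)): towers=[A/D; E/C/B] holding=F
step 3 (stack(F, D)): towers=[A/D/F; E/C/B] holding=-
step 4 (unstack(B, C)): towers=[A/D/F; E/C] holding=B
step 5 (putdown(B)): towers=[A/D/F; B; E/C] holding=-

towers=[A/D/F; B; E/C] holding=-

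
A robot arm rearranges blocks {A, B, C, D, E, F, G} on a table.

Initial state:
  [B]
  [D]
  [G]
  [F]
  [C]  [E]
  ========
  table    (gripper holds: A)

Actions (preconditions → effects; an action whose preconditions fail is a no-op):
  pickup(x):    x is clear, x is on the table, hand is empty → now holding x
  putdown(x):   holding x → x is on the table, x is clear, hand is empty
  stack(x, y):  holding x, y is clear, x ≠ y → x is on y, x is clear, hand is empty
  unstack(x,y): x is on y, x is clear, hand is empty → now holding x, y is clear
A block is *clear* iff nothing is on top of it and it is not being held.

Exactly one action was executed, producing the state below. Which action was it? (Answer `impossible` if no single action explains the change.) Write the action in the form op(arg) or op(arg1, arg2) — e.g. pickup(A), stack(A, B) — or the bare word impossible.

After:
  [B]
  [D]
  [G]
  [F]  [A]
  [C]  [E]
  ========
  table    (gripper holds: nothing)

target: towers=[C/F/G/D/B; E/A] holding=-
        putdown(A) → towers=[A; C/F/G/D/B; E] holding=-
       stack(A, B) → towers=[C/F/G/D/B/A; E] holding=-
       stack(A, E) → towers=[C/F/G/D/B; E/A] holding=-  ← match

stack(A, E)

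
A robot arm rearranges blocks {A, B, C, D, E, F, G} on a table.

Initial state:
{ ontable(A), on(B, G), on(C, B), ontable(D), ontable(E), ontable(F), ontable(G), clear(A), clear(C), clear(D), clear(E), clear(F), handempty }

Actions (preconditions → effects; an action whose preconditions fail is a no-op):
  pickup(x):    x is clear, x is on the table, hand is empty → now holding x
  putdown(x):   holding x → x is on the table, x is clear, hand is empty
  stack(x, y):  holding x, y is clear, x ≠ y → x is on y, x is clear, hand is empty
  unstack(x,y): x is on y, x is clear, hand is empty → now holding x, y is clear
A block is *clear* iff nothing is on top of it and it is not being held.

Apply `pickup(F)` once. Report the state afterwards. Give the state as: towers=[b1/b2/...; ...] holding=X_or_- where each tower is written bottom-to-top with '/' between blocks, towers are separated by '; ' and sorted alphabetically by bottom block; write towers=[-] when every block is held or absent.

before: towers=[A; D; E; F; G/B/C] holding=-
pre[pickup(F)]: clear(F) yes, ontable(F) yes, handempty yes
all met → apply pickup(F)
after:  towers=[A; D; E; G/B/C] holding=F

towers=[A; D; E; G/B/C] holding=F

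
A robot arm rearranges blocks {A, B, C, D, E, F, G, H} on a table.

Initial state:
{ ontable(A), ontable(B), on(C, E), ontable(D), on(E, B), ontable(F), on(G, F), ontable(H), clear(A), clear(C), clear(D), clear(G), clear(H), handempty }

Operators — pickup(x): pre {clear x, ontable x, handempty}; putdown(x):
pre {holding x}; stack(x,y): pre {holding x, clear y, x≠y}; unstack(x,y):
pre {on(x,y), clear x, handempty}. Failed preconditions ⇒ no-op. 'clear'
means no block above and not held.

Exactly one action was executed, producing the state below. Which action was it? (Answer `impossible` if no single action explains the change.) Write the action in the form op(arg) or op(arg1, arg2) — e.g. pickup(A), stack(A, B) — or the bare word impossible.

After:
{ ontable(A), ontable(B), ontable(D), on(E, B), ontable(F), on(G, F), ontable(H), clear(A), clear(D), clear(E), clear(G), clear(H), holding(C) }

target: towers=[A; B/E; D; F/G; H] holding=C
     unstack(G, F) → towers=[A; B/E/C; D; F; H] holding=G
         pickup(A) → towers=[B/E/C; D; F/G; H] holding=A
         pickup(H) → towers=[A; B/E/C; D; F/G] holding=H
         pickup(D) → towers=[A; B/E/C; F/G; H] holding=D
     unstack(C, E) → towers=[A; B/E; D; F/G; H] holding=C  ← match

unstack(C, E)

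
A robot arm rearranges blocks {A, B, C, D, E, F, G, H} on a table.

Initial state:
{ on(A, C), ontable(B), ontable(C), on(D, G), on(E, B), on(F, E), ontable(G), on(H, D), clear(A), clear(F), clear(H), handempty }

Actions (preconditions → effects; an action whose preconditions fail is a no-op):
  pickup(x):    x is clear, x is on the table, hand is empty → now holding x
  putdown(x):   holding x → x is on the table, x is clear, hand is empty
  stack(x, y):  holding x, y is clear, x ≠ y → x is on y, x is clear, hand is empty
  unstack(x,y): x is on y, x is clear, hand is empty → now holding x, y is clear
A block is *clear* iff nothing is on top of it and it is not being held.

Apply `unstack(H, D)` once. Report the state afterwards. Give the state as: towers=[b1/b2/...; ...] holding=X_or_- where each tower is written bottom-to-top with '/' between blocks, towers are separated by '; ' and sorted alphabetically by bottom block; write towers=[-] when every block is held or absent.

towers=[B/E/F; C/A; G/D] holding=H

before: towers=[B/E/F; C/A; G/D/H] holding=-
pre[unstack(H, D)]: on(H,D) ✓, clear(H) ✓, handempty ✓
all met → apply unstack(H, D)
after:  towers=[B/E/F; C/A; G/D] holding=H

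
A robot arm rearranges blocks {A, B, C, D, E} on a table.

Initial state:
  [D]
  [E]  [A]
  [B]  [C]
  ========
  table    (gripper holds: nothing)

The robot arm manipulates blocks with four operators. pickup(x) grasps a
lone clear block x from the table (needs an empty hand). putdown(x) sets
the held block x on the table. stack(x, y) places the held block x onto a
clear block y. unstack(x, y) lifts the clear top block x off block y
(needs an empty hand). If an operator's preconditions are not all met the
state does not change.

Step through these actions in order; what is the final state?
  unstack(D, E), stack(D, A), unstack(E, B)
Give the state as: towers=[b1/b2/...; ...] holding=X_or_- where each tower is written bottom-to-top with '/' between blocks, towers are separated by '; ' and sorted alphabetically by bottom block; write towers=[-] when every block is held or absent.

towers=[B; C/A/D] holding=E

step 1 (unstack(D, E)): towers=[B/E; C/A] holding=D
step 2 (stack(D, A)): towers=[B/E; C/A/D] holding=-
step 3 (unstack(E, B)): towers=[B; C/A/D] holding=E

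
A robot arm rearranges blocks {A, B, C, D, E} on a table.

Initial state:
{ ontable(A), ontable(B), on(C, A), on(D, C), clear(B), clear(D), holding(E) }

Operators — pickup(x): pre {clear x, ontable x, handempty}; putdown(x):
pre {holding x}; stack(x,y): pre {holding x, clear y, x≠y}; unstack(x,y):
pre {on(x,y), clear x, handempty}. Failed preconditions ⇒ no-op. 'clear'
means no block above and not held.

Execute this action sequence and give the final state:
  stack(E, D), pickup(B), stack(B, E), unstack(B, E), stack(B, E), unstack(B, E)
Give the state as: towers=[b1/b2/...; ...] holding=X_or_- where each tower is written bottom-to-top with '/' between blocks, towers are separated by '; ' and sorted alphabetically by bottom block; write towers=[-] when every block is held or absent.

towers=[A/C/D/E] holding=B

step 1 (stack(E, D)): towers=[A/C/D/E; B] holding=-
step 2 (pickup(B)): towers=[A/C/D/E] holding=B
step 3 (stack(B, E)): towers=[A/C/D/E/B] holding=-
step 4 (unstack(B, E)): towers=[A/C/D/E] holding=B
step 5 (stack(B, E)): towers=[A/C/D/E/B] holding=-
step 6 (unstack(B, E)): towers=[A/C/D/E] holding=B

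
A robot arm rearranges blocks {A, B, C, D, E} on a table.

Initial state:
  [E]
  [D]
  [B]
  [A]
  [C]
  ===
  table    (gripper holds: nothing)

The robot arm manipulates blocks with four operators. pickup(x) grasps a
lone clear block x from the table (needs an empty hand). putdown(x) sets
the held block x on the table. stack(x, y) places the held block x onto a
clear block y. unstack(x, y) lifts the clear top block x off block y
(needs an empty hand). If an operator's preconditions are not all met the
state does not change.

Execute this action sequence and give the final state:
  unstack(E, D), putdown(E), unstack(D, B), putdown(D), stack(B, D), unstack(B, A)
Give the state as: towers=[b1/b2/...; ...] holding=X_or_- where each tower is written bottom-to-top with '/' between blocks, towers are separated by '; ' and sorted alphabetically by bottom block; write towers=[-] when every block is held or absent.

step 1 (unstack(E, D)): towers=[C/A/B/D] holding=E
step 2 (putdown(E)): towers=[C/A/B/D; E] holding=-
step 3 (unstack(D, B)): towers=[C/A/B; E] holding=D
step 4 (putdown(D)): towers=[C/A/B; D; E] holding=-
step 5 (stack(B, D)) [no-op]: towers=[C/A/B; D; E] holding=-
step 6 (unstack(B, A)): towers=[C/A; D; E] holding=B

towers=[C/A; D; E] holding=B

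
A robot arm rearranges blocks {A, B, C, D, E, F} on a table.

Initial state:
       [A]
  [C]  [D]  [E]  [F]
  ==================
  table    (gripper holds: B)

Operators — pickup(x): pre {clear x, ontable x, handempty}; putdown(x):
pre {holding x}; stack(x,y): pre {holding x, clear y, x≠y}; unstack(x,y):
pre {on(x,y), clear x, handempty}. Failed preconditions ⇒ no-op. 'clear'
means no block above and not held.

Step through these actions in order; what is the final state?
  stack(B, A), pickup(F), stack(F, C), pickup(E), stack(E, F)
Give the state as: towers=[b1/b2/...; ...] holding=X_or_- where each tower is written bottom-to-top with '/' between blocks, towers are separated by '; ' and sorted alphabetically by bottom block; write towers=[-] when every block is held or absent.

step 1 (stack(B, A)): towers=[C; D/A/B; E; F] holding=-
step 2 (pickup(F)): towers=[C; D/A/B; E] holding=F
step 3 (stack(F, C)): towers=[C/F; D/A/B; E] holding=-
step 4 (pickup(E)): towers=[C/F; D/A/B] holding=E
step 5 (stack(E, F)): towers=[C/F/E; D/A/B] holding=-

towers=[C/F/E; D/A/B] holding=-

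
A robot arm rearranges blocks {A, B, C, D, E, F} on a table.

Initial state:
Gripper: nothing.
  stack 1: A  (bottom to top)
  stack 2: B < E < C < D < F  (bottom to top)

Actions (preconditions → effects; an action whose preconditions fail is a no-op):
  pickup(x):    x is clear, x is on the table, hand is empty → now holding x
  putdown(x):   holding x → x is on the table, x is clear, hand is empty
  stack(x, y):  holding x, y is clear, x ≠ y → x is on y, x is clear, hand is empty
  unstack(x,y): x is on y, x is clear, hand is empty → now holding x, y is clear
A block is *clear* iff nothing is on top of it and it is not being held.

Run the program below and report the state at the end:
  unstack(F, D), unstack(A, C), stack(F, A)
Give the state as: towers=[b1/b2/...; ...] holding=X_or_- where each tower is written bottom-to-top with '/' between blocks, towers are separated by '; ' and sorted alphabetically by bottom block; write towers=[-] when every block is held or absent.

step 1 (unstack(F, D)): towers=[A; B/E/C/D] holding=F
step 2 (unstack(A, C)) [no-op]: towers=[A; B/E/C/D] holding=F
step 3 (stack(F, A)): towers=[A/F; B/E/C/D] holding=-

towers=[A/F; B/E/C/D] holding=-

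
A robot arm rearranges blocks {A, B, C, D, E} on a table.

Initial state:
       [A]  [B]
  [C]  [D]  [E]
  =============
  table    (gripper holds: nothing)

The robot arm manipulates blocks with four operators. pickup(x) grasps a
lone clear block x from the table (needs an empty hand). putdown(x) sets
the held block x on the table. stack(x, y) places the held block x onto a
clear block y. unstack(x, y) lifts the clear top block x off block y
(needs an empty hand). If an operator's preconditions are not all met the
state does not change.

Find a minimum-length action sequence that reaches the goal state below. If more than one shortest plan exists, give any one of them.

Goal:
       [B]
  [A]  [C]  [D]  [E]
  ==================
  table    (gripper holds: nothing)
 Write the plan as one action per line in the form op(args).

unstack(B, E)
stack(B, C)
unstack(A, D)
putdown(A)

step 1 (unstack(B, E)): towers=[C; D/A; E] holding=B
step 2 (stack(B, C)): towers=[C/B; D/A; E] holding=-
step 3 (unstack(A, D)): towers=[C/B; D; E] holding=A
step 4 (putdown(A)): towers=[A; C/B; D; E] holding=-
goal check: towers=[A; C/B; D; E] holding=- — reached (length 4, optimal by BFS)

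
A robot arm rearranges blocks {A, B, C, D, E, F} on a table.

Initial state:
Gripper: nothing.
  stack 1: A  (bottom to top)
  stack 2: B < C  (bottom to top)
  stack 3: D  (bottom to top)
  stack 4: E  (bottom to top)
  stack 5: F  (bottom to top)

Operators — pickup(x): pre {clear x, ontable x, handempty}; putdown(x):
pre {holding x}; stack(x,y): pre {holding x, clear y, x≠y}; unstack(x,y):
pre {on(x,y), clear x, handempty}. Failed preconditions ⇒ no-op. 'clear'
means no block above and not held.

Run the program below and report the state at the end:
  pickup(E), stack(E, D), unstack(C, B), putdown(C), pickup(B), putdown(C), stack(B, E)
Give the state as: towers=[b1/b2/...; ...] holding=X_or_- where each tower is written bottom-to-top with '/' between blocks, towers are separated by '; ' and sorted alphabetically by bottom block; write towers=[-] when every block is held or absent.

step 1 (pickup(E)): towers=[A; B/C; D; F] holding=E
step 2 (stack(E, D)): towers=[A; B/C; D/E; F] holding=-
step 3 (unstack(C, B)): towers=[A; B; D/E; F] holding=C
step 4 (putdown(C)): towers=[A; B; C; D/E; F] holding=-
step 5 (pickup(B)): towers=[A; C; D/E; F] holding=B
step 6 (putdown(C)) [no-op]: towers=[A; C; D/E; F] holding=B
step 7 (stack(B, E)): towers=[A; C; D/E/B; F] holding=-

towers=[A; C; D/E/B; F] holding=-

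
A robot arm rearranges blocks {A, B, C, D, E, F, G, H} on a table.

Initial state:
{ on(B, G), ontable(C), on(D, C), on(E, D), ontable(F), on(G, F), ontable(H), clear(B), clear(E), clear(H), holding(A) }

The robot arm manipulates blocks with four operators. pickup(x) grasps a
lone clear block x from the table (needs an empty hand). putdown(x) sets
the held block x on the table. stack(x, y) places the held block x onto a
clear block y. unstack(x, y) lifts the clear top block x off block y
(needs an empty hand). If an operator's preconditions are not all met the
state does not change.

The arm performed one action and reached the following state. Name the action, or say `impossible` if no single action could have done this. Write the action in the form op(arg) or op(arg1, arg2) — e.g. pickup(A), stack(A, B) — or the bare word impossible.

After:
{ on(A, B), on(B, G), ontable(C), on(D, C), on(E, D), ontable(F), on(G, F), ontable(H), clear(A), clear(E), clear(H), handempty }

target: towers=[C/D/E; F/G/B/A; H] holding=-
        putdown(A) → towers=[A; C/D/E; F/G/B; H] holding=-
       stack(A, E) → towers=[C/D/E/A; F/G/B; H] holding=-
       stack(A, H) → towers=[C/D/E; F/G/B; H/A] holding=-
       stack(A, B) → towers=[C/D/E; F/G/B/A; H] holding=-  ← match

stack(A, B)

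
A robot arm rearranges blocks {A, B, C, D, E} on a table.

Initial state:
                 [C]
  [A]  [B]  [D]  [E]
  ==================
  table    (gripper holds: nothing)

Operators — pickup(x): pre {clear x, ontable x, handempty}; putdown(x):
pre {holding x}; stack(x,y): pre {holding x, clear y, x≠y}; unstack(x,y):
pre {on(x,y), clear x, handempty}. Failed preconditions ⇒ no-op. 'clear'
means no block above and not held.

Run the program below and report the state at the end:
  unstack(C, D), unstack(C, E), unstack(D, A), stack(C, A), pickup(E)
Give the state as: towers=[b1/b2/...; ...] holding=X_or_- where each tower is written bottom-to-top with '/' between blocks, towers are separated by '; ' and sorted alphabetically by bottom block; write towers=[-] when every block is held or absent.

step 1 (unstack(C, D)) [no-op]: towers=[A; B; D; E/C] holding=-
step 2 (unstack(C, E)): towers=[A; B; D; E] holding=C
step 3 (unstack(D, A)) [no-op]: towers=[A; B; D; E] holding=C
step 4 (stack(C, A)): towers=[A/C; B; D; E] holding=-
step 5 (pickup(E)): towers=[A/C; B; D] holding=E

towers=[A/C; B; D] holding=E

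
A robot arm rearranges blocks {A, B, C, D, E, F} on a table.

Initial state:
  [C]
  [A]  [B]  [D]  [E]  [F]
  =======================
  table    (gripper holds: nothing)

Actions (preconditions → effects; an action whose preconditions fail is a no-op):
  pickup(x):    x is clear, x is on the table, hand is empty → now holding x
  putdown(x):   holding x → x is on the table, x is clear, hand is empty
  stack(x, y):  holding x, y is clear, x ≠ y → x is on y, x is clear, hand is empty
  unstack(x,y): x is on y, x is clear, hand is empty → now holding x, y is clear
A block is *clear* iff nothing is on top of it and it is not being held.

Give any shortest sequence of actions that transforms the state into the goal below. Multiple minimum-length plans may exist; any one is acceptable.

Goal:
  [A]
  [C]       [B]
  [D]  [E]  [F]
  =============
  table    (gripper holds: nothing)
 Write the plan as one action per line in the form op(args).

step 1 (pickup(B)): towers=[A/C; D; E; F] holding=B
step 2 (stack(B, F)): towers=[A/C; D; E; F/B] holding=-
step 3 (unstack(C, A)): towers=[A; D; E; F/B] holding=C
step 4 (stack(C, D)): towers=[A; D/C; E; F/B] holding=-
step 5 (pickup(A)): towers=[D/C; E; F/B] holding=A
step 6 (stack(A, C)): towers=[D/C/A; E; F/B] holding=-
goal check: towers=[D/C/A; E; F/B] holding=- — reached (length 6, optimal by BFS)

pickup(B)
stack(B, F)
unstack(C, A)
stack(C, D)
pickup(A)
stack(A, C)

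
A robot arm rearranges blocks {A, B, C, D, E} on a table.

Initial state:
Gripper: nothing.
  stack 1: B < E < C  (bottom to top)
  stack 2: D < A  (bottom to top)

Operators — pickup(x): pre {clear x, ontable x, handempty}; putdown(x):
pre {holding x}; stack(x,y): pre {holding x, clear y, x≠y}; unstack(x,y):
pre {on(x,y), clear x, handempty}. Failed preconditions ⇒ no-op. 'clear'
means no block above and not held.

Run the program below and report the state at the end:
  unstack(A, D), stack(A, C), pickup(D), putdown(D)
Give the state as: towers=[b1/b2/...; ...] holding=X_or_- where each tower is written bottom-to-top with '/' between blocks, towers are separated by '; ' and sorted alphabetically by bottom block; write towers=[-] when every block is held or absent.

towers=[B/E/C/A; D] holding=-

step 1 (unstack(A, D)): towers=[B/E/C; D] holding=A
step 2 (stack(A, C)): towers=[B/E/C/A; D] holding=-
step 3 (pickup(D)): towers=[B/E/C/A] holding=D
step 4 (putdown(D)): towers=[B/E/C/A; D] holding=-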